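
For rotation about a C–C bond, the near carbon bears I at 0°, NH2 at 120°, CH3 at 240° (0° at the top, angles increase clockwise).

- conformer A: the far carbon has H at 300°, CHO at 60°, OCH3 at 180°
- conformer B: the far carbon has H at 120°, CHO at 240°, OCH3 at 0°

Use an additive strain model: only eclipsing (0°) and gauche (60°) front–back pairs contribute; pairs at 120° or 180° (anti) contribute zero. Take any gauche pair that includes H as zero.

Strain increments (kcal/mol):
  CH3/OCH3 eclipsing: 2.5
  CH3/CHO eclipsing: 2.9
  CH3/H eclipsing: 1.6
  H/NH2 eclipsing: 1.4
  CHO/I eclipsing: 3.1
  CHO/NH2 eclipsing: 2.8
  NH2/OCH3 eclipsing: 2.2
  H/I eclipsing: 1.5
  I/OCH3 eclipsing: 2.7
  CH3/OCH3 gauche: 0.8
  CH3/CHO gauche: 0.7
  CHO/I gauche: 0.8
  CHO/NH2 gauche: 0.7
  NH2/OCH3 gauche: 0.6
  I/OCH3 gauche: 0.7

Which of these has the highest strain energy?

B

A (staggered): I–CHO gauche, NH2–CHO gauche, NH2–OCH3 gauche, CH3–OCH3 gauche; 0.8 + 0.7 + 0.6 + 0.8 = 2.9 kcal/mol.
B (eclipsed): I–OCH3 eclipsed, NH2–H eclipsed, CH3–CHO eclipsed; 2.7 + 1.4 + 2.9 = 7.0 kcal/mol.
B has the highest total (7.0 kcal/mol).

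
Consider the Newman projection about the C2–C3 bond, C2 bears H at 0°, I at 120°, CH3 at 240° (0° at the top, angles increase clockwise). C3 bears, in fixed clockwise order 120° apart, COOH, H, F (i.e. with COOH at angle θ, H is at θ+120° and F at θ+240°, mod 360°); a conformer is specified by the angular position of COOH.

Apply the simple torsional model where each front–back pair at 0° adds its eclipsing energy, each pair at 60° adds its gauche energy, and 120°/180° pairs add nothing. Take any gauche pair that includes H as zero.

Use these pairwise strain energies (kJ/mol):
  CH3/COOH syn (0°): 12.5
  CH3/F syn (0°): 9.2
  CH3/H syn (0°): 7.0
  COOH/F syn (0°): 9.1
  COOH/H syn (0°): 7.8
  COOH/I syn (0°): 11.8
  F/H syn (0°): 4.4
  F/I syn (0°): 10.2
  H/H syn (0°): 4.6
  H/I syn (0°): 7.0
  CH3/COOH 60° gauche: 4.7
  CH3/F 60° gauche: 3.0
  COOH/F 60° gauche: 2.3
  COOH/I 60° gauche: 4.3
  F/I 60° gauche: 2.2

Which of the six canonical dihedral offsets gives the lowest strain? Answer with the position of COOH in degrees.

60°

COOH at 0° (eclipsed): H–COOH eclipsed, I–H eclipsed, CH3–F eclipsed; 7.8 + 7.0 + 9.2 = 24.0 kJ/mol.
COOH at 60° (staggered): I–COOH gauche, CH3–F gauche; 4.3 + 3.0 = 7.3 kJ/mol.
COOH at 120° (eclipsed): H–F eclipsed, I–COOH eclipsed, CH3–H eclipsed; 4.4 + 11.8 + 7.0 = 23.2 kJ/mol.
COOH at 180° (staggered): I–COOH gauche, I–F gauche, CH3–COOH gauche; 4.3 + 2.2 + 4.7 = 11.2 kJ/mol.
COOH at 240° (eclipsed): H–H eclipsed, I–F eclipsed, CH3–COOH eclipsed; 4.6 + 10.2 + 12.5 = 27.3 kJ/mol.
COOH at 300° (staggered): I–F gauche, CH3–COOH gauche, CH3–F gauche; 2.2 + 4.7 + 3.0 = 9.9 kJ/mol.
The minimum (7.3 kJ/mol) occurs with COOH at 60°.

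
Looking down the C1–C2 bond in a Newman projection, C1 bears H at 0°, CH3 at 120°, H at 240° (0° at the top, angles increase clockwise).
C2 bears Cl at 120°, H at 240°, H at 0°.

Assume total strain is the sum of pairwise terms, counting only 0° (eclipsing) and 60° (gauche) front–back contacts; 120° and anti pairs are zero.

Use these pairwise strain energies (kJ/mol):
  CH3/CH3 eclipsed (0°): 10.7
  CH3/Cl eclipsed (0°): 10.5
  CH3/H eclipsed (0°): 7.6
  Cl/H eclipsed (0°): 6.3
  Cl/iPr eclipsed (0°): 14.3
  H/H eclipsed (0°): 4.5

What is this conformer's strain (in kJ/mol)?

19.5 kJ/mol

This conformer (eclipsed): H(0°)/H(0°) eclipsed 4.5; CH3(120°)/Cl(120°) eclipsed 10.5; H(240°)/H(240°) eclipsed 4.5 → 19.5 kJ/mol.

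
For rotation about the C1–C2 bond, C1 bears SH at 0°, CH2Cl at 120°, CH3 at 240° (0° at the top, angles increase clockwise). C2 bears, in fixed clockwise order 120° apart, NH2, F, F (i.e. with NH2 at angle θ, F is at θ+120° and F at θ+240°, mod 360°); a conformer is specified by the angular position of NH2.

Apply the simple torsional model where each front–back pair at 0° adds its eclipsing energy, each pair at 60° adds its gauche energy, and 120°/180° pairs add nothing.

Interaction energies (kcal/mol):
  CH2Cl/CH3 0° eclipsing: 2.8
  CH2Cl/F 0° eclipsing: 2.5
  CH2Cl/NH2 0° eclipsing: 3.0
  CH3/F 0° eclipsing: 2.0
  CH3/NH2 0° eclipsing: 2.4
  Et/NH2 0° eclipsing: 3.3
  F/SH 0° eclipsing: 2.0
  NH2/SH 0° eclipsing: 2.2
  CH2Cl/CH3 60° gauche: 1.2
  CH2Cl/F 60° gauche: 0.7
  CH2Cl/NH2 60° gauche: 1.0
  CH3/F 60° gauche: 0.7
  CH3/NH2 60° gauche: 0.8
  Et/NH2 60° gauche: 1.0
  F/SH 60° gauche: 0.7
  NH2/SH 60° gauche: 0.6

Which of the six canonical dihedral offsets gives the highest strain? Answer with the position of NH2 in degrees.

120°

NH2 at 0° (eclipsed): SH(0°)/NH2(0°) eclipsed 2.2; CH2Cl(120°)/F(120°) eclipsed 2.5; CH3(240°)/F(240°) eclipsed 2.0 → 6.7 kcal/mol.
NH2 at 60° (staggered): SH(0°)/NH2(60°) gauche 0.6; SH(0°)/F(300°) gauche 0.7; CH2Cl(120°)/NH2(60°) gauche 1.0; CH2Cl(120°)/F(180°) gauche 0.7; CH3(240°)/F(180°) gauche 0.7; CH3(240°)/F(300°) gauche 0.7 → 4.4 kcal/mol.
NH2 at 120° (eclipsed): SH(0°)/F(0°) eclipsed 2.0; CH2Cl(120°)/NH2(120°) eclipsed 3.0; CH3(240°)/F(240°) eclipsed 2.0 → 7.0 kcal/mol.
NH2 at 180° (staggered): SH(0°)/F(300°) gauche 0.7; SH(0°)/F(60°) gauche 0.7; CH2Cl(120°)/NH2(180°) gauche 1.0; CH2Cl(120°)/F(60°) gauche 0.7; CH3(240°)/NH2(180°) gauche 0.8; CH3(240°)/F(300°) gauche 0.7 → 4.6 kcal/mol.
NH2 at 240° (eclipsed): SH(0°)/F(0°) eclipsed 2.0; CH2Cl(120°)/F(120°) eclipsed 2.5; CH3(240°)/NH2(240°) eclipsed 2.4 → 6.9 kcal/mol.
NH2 at 300° (staggered): SH(0°)/NH2(300°) gauche 0.6; SH(0°)/F(60°) gauche 0.7; CH2Cl(120°)/F(60°) gauche 0.7; CH2Cl(120°)/F(180°) gauche 0.7; CH3(240°)/NH2(300°) gauche 0.8; CH3(240°)/F(180°) gauche 0.7 → 4.2 kcal/mol.
The maximum (7.0 kcal/mol) occurs with NH2 at 120°.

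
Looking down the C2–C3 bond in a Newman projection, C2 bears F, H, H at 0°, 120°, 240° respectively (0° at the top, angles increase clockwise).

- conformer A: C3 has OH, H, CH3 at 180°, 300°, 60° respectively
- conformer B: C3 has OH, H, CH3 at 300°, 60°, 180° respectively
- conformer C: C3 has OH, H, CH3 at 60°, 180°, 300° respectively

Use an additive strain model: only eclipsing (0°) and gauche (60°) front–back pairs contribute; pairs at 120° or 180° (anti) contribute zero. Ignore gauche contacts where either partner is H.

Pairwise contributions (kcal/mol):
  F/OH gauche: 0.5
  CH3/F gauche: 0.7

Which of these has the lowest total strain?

B

A (staggered): F(0°)/CH3(60°) gauche 0.7 → 0.7 kcal/mol.
B (staggered): F(0°)/OH(300°) gauche 0.5 → 0.5 kcal/mol.
C (staggered): F(0°)/OH(60°) gauche 0.5; F(0°)/CH3(300°) gauche 0.7 → 1.2 kcal/mol.
B has the lowest total (0.5 kcal/mol).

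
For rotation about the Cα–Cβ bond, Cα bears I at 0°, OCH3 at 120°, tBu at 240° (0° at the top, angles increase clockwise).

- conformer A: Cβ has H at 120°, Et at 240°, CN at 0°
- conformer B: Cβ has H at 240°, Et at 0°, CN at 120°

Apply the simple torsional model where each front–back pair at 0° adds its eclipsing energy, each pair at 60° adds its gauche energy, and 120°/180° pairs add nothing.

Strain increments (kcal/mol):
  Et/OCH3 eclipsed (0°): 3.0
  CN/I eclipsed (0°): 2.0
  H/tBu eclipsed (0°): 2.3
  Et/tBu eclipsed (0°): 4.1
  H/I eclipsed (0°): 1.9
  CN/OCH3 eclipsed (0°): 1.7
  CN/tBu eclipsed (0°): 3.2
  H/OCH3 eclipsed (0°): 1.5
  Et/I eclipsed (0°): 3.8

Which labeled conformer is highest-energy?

B

A is eclipsed. I at 0° is eclipsed with CN at 0° (2.0); OCH3 at 120° is eclipsed with H at 120° (1.5); tBu at 240° is eclipsed with Et at 240° (4.1). Total 7.6 kcal/mol.
B is eclipsed. I at 0° is eclipsed with Et at 0° (3.8); OCH3 at 120° is eclipsed with CN at 120° (1.7); tBu at 240° is eclipsed with H at 240° (2.3). Total 7.8 kcal/mol.
B has the highest total (7.8 kcal/mol).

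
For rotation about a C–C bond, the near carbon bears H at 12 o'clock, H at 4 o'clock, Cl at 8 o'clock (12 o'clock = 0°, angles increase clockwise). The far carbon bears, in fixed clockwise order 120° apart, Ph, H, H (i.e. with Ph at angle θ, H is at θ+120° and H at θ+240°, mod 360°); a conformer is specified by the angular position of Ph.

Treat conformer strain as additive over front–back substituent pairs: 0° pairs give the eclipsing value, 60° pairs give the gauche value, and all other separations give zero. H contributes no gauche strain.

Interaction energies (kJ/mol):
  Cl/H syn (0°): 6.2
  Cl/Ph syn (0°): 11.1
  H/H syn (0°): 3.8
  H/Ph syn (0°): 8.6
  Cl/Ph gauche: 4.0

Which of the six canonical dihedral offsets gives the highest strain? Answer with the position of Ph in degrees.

Ph at 0° is eclipsed. H at 0° is eclipsed with Ph at 0° (8.6); H at 120° is eclipsed with H at 120° (3.8); Cl at 240° is eclipsed with H at 240° (6.2). Total 18.6 kJ/mol.
Ph at 60° (staggered): no non-H gauche contacts → 0.0 kJ/mol.
Ph at 120° is eclipsed. H at 0° is eclipsed with H at 0° (3.8); H at 120° is eclipsed with Ph at 120° (8.6); Cl at 240° is eclipsed with H at 240° (6.2). Total 18.6 kJ/mol.
Ph at 180° is staggered. Cl at 240° is gauche with Ph at 180° (4.0). Total 4.0 kJ/mol.
Ph at 240° is eclipsed. H at 0° is eclipsed with H at 0° (3.8); H at 120° is eclipsed with H at 120° (3.8); Cl at 240° is eclipsed with Ph at 240° (11.1). Total 18.7 kJ/mol.
Ph at 300° is staggered. Cl at 240° is gauche with Ph at 300° (4.0). Total 4.0 kJ/mol.
The maximum (18.7 kJ/mol) occurs with Ph at 240°.

240°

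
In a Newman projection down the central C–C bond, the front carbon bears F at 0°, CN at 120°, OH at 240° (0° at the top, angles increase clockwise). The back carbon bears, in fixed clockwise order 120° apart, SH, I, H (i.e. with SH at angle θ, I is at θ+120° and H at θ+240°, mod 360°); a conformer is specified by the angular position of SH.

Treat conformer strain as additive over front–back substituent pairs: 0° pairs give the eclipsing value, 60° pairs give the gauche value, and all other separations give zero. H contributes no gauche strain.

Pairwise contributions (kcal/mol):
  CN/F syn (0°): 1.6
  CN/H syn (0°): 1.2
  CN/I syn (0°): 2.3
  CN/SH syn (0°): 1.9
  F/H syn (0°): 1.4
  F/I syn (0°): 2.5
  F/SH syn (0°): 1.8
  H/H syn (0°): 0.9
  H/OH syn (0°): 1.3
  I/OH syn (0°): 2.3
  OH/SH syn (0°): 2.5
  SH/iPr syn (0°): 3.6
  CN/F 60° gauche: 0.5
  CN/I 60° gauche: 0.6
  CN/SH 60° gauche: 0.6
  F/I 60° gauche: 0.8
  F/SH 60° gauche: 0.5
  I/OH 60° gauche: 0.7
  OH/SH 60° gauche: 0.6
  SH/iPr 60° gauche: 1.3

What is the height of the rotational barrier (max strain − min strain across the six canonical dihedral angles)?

3.8 kcal/mol

SH at 0° is eclipsed. F at 0° is eclipsed with SH at 0° (1.8); CN at 120° is eclipsed with I at 120° (2.3); OH at 240° is eclipsed with H at 240° (1.3). Total 5.4 kcal/mol.
SH at 60° is staggered. F at 0° is gauche with SH at 60° (0.5); CN at 120° is gauche with SH at 60° (0.6); CN at 120° is gauche with I at 180° (0.6); OH at 240° is gauche with I at 180° (0.7). Total 2.4 kcal/mol.
SH at 120° is eclipsed. F at 0° is eclipsed with H at 0° (1.4); CN at 120° is eclipsed with SH at 120° (1.9); OH at 240° is eclipsed with I at 240° (2.3). Total 5.6 kcal/mol.
SH at 180° is staggered. F at 0° is gauche with I at 300° (0.8); CN at 120° is gauche with SH at 180° (0.6); OH at 240° is gauche with SH at 180° (0.6); OH at 240° is gauche with I at 300° (0.7). Total 2.7 kcal/mol.
SH at 240° is eclipsed. F at 0° is eclipsed with I at 0° (2.5); CN at 120° is eclipsed with H at 120° (1.2); OH at 240° is eclipsed with SH at 240° (2.5). Total 6.2 kcal/mol.
SH at 300° is staggered. F at 0° is gauche with SH at 300° (0.5); F at 0° is gauche with I at 60° (0.8); CN at 120° is gauche with I at 60° (0.6); OH at 240° is gauche with SH at 300° (0.6). Total 2.5 kcal/mol.
Max at 240° (6.2 kcal/mol), min at 60° (2.4 kcal/mol); barrier = 3.8 kcal/mol.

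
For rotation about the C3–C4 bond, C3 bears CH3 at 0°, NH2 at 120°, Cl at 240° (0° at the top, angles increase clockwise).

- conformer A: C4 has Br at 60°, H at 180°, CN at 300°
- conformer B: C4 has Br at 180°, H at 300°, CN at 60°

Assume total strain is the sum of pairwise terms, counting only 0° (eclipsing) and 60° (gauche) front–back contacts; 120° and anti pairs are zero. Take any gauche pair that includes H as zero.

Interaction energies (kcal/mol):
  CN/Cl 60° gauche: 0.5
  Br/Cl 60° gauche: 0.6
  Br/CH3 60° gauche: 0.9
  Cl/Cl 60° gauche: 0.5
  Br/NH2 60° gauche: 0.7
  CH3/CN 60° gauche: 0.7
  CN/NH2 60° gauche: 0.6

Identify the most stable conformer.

B

A (staggered): CH3(0°)/Br(60°) gauche 0.9; CH3(0°)/CN(300°) gauche 0.7; NH2(120°)/Br(60°) gauche 0.7; Cl(240°)/CN(300°) gauche 0.5 → 2.8 kcal/mol.
B (staggered): CH3(0°)/CN(60°) gauche 0.7; NH2(120°)/Br(180°) gauche 0.7; NH2(120°)/CN(60°) gauche 0.6; Cl(240°)/Br(180°) gauche 0.6 → 2.6 kcal/mol.
B has the lowest total (2.6 kcal/mol).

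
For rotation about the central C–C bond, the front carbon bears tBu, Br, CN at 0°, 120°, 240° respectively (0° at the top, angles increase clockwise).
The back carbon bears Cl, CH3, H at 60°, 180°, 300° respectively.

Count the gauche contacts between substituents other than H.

4

Non-H gauche pairs: tBu(0°)/Cl(60°); Br(120°)/Cl(60°); Br(120°)/CH3(180°); CN(240°)/CH3(180°) — 4 interactions.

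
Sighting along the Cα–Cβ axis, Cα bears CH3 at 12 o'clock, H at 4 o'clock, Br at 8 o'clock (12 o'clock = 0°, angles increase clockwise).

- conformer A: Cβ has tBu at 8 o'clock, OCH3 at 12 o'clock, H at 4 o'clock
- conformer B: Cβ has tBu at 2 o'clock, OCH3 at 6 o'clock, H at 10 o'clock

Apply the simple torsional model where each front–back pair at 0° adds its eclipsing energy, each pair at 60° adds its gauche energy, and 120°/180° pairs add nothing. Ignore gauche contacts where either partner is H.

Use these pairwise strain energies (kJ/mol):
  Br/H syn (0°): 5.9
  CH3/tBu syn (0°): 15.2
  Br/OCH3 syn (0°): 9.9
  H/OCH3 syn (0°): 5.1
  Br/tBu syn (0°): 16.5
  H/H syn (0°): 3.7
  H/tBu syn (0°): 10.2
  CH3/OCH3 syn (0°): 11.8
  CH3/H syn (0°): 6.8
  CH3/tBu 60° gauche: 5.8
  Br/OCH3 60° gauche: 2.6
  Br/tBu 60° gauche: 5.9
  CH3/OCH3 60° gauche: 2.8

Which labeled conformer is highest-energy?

A (eclipsed): CH3–OCH3 eclipsed, H–H eclipsed, Br–tBu eclipsed; 11.8 + 3.7 + 16.5 = 32.0 kJ/mol.
B (staggered): CH3–tBu gauche, Br–OCH3 gauche; 5.8 + 2.6 = 8.4 kJ/mol.
A has the highest total (32.0 kJ/mol).

A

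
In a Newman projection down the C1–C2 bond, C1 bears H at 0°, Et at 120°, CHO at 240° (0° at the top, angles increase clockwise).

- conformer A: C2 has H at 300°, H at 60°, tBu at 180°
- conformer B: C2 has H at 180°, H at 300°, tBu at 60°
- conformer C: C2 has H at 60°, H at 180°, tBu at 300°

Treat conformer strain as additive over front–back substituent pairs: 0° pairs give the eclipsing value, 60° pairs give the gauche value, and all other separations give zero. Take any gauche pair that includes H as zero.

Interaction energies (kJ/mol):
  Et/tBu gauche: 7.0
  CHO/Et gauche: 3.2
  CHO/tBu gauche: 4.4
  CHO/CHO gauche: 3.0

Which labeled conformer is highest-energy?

A (staggered): Et–tBu gauche, CHO–tBu gauche; 7.0 + 4.4 = 11.4 kJ/mol.
B (staggered): Et–tBu gauche; 7.0 = 7.0 kJ/mol.
C (staggered): CHO–tBu gauche; 4.4 = 4.4 kJ/mol.
A has the highest total (11.4 kJ/mol).

A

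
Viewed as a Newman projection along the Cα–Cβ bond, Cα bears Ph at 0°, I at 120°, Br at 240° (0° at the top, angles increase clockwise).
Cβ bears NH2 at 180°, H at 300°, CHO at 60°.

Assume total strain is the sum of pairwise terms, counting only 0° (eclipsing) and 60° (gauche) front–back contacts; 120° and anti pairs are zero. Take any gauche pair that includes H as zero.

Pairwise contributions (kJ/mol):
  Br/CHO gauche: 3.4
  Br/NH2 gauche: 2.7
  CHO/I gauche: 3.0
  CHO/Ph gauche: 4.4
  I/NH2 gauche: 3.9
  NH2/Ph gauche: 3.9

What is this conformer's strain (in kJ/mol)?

This conformer (staggered): Ph–CHO gauche, I–NH2 gauche, I–CHO gauche, Br–NH2 gauche; 4.4 + 3.9 + 3.0 + 2.7 = 14.0 kJ/mol.

14.0 kJ/mol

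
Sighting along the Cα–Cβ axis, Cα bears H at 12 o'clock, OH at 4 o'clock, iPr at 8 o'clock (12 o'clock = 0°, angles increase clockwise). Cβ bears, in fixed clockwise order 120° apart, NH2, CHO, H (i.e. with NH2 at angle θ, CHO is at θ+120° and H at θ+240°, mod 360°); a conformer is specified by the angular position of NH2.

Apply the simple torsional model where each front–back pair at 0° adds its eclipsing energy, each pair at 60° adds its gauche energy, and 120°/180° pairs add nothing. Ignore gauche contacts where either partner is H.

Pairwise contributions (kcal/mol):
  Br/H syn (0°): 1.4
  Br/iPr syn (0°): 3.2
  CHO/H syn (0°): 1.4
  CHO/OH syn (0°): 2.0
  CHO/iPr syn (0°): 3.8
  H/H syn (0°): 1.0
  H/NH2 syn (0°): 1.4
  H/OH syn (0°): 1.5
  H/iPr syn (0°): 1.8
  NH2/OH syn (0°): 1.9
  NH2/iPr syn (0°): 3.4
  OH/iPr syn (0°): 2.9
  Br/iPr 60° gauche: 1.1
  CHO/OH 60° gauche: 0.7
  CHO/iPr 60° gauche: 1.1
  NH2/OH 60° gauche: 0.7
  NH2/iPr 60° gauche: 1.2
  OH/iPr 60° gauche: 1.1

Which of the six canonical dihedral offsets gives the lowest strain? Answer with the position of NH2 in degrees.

300°

NH2 at 0° is eclipsed. H at 0° is eclipsed with NH2 at 0° (1.4); OH at 120° is eclipsed with CHO at 120° (2.0); iPr at 240° is eclipsed with H at 240° (1.8). Total 5.2 kcal/mol.
NH2 at 60° is staggered. OH at 120° is gauche with NH2 at 60° (0.7); OH at 120° is gauche with CHO at 180° (0.7); iPr at 240° is gauche with CHO at 180° (1.1). Total 2.5 kcal/mol.
NH2 at 120° is eclipsed. H at 0° is eclipsed with H at 0° (1.0); OH at 120° is eclipsed with NH2 at 120° (1.9); iPr at 240° is eclipsed with CHO at 240° (3.8). Total 6.7 kcal/mol.
NH2 at 180° is staggered. OH at 120° is gauche with NH2 at 180° (0.7); iPr at 240° is gauche with NH2 at 180° (1.2); iPr at 240° is gauche with CHO at 300° (1.1). Total 3.0 kcal/mol.
NH2 at 240° is eclipsed. H at 0° is eclipsed with CHO at 0° (1.4); OH at 120° is eclipsed with H at 120° (1.5); iPr at 240° is eclipsed with NH2 at 240° (3.4). Total 6.3 kcal/mol.
NH2 at 300° is staggered. OH at 120° is gauche with CHO at 60° (0.7); iPr at 240° is gauche with NH2 at 300° (1.2). Total 1.9 kcal/mol.
The minimum (1.9 kcal/mol) occurs with NH2 at 300°.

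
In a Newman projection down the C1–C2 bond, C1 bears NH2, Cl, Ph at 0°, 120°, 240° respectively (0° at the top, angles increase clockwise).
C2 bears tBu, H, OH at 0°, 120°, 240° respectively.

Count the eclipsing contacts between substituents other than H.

2

Non-H eclipsing pairs: NH2(0°)/tBu(0°); Ph(240°)/OH(240°) — 2 interactions.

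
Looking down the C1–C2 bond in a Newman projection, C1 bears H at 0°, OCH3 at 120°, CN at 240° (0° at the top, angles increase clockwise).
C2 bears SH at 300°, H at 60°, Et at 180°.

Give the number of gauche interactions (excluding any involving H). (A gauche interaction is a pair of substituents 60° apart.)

Non-H gauche pairs: OCH3(120°)/Et(180°); CN(240°)/SH(300°); CN(240°)/Et(180°) — 3 interactions.

3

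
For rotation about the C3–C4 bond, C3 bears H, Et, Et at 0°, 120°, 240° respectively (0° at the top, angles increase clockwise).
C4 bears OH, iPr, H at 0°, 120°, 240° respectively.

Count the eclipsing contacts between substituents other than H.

1

Non-H eclipsing pairs: Et(120°)/iPr(120°) — 1 interaction.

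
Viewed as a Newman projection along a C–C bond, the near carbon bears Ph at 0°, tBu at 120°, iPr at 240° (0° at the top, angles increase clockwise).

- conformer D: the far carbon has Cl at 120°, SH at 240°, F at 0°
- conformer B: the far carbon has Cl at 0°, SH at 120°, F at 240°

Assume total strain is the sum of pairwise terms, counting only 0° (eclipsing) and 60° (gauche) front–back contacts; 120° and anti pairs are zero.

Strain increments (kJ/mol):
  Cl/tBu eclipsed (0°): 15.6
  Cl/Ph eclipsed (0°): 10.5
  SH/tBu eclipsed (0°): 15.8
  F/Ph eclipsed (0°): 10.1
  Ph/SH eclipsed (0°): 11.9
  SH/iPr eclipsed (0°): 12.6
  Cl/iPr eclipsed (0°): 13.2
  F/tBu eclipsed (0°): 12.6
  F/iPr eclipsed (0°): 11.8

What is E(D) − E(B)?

D (eclipsed): Ph–F eclipsed, tBu–Cl eclipsed, iPr–SH eclipsed; 10.1 + 15.6 + 12.6 = 38.3 kJ/mol.
B (eclipsed): Ph–Cl eclipsed, tBu–SH eclipsed, iPr–F eclipsed; 10.5 + 15.8 + 11.8 = 38.1 kJ/mol.
E(D) − E(B) = 38.3 − 38.1 = +0.2 kJ/mol.

+0.2 kJ/mol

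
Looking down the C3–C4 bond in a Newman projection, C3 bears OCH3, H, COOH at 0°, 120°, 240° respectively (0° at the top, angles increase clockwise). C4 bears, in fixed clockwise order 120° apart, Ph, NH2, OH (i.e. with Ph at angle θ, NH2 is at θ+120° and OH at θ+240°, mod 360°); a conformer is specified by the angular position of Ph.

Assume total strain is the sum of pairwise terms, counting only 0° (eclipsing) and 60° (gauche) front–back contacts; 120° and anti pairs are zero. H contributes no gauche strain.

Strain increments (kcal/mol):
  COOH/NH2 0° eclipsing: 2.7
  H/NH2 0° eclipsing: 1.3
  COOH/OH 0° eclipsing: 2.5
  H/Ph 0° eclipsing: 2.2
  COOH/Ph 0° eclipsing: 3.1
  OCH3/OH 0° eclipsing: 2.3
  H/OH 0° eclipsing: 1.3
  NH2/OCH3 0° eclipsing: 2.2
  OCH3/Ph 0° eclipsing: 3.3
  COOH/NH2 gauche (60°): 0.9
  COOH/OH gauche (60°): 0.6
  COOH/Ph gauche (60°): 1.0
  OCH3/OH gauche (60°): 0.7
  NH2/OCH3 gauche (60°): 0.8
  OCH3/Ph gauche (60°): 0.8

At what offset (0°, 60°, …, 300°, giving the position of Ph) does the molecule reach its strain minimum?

60°

Ph at 0° (eclipsed): OCH3–Ph eclipsed, H–NH2 eclipsed, COOH–OH eclipsed; 3.3 + 1.3 + 2.5 = 7.1 kcal/mol.
Ph at 60° (staggered): OCH3–Ph gauche, OCH3–OH gauche, COOH–NH2 gauche, COOH–OH gauche; 0.8 + 0.7 + 0.9 + 0.6 = 3.0 kcal/mol.
Ph at 120° (eclipsed): OCH3–OH eclipsed, H–Ph eclipsed, COOH–NH2 eclipsed; 2.3 + 2.2 + 2.7 = 7.2 kcal/mol.
Ph at 180° (staggered): OCH3–NH2 gauche, OCH3–OH gauche, COOH–Ph gauche, COOH–NH2 gauche; 0.8 + 0.7 + 1.0 + 0.9 = 3.4 kcal/mol.
Ph at 240° (eclipsed): OCH3–NH2 eclipsed, H–OH eclipsed, COOH–Ph eclipsed; 2.2 + 1.3 + 3.1 = 6.6 kcal/mol.
Ph at 300° (staggered): OCH3–Ph gauche, OCH3–NH2 gauche, COOH–Ph gauche, COOH–OH gauche; 0.8 + 0.8 + 1.0 + 0.6 = 3.2 kcal/mol.
The minimum (3.0 kcal/mol) occurs with Ph at 60°.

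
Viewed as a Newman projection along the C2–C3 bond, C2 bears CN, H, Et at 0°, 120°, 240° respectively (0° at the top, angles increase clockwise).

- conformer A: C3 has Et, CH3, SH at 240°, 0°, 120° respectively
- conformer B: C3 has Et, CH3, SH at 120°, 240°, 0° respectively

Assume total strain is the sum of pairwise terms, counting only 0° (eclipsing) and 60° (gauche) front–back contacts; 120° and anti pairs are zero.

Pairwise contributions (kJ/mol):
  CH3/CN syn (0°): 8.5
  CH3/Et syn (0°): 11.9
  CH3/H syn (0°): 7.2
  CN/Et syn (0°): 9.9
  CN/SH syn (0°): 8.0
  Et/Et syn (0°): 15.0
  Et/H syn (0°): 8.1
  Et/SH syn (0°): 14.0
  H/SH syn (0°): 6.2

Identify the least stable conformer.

A (eclipsed): CN–CH3 eclipsed, H–SH eclipsed, Et–Et eclipsed; 8.5 + 6.2 + 15.0 = 29.7 kJ/mol.
B (eclipsed): CN–SH eclipsed, H–Et eclipsed, Et–CH3 eclipsed; 8.0 + 8.1 + 11.9 = 28.0 kJ/mol.
A has the highest total (29.7 kJ/mol).

A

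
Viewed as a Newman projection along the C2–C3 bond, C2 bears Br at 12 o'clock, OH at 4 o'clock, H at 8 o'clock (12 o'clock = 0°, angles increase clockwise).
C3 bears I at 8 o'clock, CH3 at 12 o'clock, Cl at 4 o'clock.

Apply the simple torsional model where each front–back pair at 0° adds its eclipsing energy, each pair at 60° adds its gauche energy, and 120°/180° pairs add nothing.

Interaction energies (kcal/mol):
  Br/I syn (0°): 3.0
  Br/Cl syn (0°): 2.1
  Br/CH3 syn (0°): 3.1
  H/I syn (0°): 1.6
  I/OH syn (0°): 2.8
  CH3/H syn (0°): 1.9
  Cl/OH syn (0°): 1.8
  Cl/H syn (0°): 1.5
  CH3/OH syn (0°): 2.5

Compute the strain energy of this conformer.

6.5 kcal/mol

This conformer (eclipsed): Br–CH3 eclipsed, OH–Cl eclipsed, H–I eclipsed; 3.1 + 1.8 + 1.6 = 6.5 kcal/mol.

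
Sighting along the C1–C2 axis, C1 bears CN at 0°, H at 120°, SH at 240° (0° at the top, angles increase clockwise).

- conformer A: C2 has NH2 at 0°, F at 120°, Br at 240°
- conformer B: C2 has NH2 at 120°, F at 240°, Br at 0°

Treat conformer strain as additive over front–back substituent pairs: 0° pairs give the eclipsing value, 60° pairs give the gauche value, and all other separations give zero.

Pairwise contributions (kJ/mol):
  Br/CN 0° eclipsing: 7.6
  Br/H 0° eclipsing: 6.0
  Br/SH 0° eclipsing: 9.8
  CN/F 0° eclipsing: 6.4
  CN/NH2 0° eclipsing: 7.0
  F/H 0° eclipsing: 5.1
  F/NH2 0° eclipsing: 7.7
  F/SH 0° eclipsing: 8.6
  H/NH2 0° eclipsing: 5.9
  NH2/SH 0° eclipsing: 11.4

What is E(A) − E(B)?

-0.2 kJ/mol

A (eclipsed): CN–NH2 eclipsed, H–F eclipsed, SH–Br eclipsed; 7.0 + 5.1 + 9.8 = 21.9 kJ/mol.
B (eclipsed): CN–Br eclipsed, H–NH2 eclipsed, SH–F eclipsed; 7.6 + 5.9 + 8.6 = 22.1 kJ/mol.
E(A) − E(B) = 21.9 − 22.1 = -0.2 kJ/mol.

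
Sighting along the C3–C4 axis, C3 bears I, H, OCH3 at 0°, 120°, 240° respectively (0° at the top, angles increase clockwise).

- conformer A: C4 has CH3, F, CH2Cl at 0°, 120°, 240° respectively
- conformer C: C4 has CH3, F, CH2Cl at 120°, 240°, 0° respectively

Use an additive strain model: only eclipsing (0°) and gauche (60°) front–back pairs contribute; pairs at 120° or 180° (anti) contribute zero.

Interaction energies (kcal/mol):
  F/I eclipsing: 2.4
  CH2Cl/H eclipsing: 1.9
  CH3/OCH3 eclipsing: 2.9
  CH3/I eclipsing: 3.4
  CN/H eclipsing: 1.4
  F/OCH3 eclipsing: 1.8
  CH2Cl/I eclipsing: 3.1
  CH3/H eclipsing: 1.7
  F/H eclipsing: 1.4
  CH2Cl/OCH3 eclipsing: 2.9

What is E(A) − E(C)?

A is eclipsed. I at 0° is eclipsed with CH3 at 0° (3.4); H at 120° is eclipsed with F at 120° (1.4); OCH3 at 240° is eclipsed with CH2Cl at 240° (2.9). Total 7.7 kcal/mol.
C is eclipsed. I at 0° is eclipsed with CH2Cl at 0° (3.1); H at 120° is eclipsed with CH3 at 120° (1.7); OCH3 at 240° is eclipsed with F at 240° (1.8). Total 6.6 kcal/mol.
E(A) − E(C) = 7.7 − 6.6 = +1.1 kcal/mol.

+1.1 kcal/mol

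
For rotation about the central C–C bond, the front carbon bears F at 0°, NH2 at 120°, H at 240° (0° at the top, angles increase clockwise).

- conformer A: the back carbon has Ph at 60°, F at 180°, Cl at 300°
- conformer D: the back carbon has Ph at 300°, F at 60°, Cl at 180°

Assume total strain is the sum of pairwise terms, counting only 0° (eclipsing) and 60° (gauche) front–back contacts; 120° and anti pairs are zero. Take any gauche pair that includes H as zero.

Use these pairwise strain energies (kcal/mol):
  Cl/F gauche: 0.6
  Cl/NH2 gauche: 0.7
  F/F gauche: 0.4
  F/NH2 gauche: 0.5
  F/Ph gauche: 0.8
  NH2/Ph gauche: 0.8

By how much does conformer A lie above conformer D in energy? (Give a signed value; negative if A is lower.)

+0.3 kcal/mol

A (staggered): F(0°)/Ph(60°) gauche 0.8; F(0°)/Cl(300°) gauche 0.6; NH2(120°)/Ph(60°) gauche 0.8; NH2(120°)/F(180°) gauche 0.5 → 2.7 kcal/mol.
D (staggered): F(0°)/Ph(300°) gauche 0.8; F(0°)/F(60°) gauche 0.4; NH2(120°)/F(60°) gauche 0.5; NH2(120°)/Cl(180°) gauche 0.7 → 2.4 kcal/mol.
E(A) − E(D) = 2.7 − 2.4 = +0.3 kcal/mol.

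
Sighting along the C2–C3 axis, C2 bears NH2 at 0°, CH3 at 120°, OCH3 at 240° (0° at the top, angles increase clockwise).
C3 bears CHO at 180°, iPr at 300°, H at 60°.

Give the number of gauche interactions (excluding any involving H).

Non-H gauche pairs: NH2(0°)/iPr(300°); CH3(120°)/CHO(180°); OCH3(240°)/CHO(180°); OCH3(240°)/iPr(300°) — 4 interactions.

4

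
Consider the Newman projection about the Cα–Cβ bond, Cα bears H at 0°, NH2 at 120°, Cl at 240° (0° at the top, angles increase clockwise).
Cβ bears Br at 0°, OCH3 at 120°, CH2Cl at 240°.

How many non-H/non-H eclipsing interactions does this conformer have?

2

Non-H eclipsing pairs: NH2(120°)/OCH3(120°); Cl(240°)/CH2Cl(240°) — 2 interactions.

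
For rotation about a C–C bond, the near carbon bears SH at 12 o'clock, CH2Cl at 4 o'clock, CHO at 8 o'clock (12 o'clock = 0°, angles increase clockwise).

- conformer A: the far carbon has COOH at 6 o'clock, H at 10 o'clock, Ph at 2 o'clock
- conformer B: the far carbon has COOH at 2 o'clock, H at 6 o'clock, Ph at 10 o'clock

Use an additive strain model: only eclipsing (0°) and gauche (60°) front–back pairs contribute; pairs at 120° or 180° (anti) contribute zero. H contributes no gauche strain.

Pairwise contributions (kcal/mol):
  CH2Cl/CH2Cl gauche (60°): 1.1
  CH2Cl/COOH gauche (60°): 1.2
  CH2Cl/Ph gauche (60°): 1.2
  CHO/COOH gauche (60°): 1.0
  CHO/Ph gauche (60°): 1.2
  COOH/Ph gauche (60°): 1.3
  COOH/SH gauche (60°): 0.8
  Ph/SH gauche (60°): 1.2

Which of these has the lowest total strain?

A (staggered): SH(0°)/Ph(60°) gauche 1.2; CH2Cl(120°)/COOH(180°) gauche 1.2; CH2Cl(120°)/Ph(60°) gauche 1.2; CHO(240°)/COOH(180°) gauche 1.0 → 4.6 kcal/mol.
B (staggered): SH(0°)/COOH(60°) gauche 0.8; SH(0°)/Ph(300°) gauche 1.2; CH2Cl(120°)/COOH(60°) gauche 1.2; CHO(240°)/Ph(300°) gauche 1.2 → 4.4 kcal/mol.
B has the lowest total (4.4 kcal/mol).

B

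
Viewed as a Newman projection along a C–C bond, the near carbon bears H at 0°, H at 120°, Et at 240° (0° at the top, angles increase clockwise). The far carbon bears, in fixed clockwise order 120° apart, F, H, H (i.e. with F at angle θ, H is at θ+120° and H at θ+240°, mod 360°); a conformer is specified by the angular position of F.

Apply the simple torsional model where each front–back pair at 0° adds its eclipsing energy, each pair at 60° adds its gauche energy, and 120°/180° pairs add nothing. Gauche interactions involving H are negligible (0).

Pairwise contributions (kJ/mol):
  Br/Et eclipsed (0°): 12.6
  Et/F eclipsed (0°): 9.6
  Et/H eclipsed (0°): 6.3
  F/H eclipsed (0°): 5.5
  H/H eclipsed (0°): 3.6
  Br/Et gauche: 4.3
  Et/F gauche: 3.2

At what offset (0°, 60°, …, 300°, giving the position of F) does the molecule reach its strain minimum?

60°

F at 0° (eclipsed): H(0°)/F(0°) eclipsed 5.5; H(120°)/H(120°) eclipsed 3.6; Et(240°)/H(240°) eclipsed 6.3 → 15.4 kJ/mol.
F at 60° (staggered): no non-H gauche contacts → 0.0 kJ/mol.
F at 120° (eclipsed): H(0°)/H(0°) eclipsed 3.6; H(120°)/F(120°) eclipsed 5.5; Et(240°)/H(240°) eclipsed 6.3 → 15.4 kJ/mol.
F at 180° (staggered): Et(240°)/F(180°) gauche 3.2 → 3.2 kJ/mol.
F at 240° (eclipsed): H(0°)/H(0°) eclipsed 3.6; H(120°)/H(120°) eclipsed 3.6; Et(240°)/F(240°) eclipsed 9.6 → 16.8 kJ/mol.
F at 300° (staggered): Et(240°)/F(300°) gauche 3.2 → 3.2 kJ/mol.
The minimum (0.0 kJ/mol) occurs with F at 60°.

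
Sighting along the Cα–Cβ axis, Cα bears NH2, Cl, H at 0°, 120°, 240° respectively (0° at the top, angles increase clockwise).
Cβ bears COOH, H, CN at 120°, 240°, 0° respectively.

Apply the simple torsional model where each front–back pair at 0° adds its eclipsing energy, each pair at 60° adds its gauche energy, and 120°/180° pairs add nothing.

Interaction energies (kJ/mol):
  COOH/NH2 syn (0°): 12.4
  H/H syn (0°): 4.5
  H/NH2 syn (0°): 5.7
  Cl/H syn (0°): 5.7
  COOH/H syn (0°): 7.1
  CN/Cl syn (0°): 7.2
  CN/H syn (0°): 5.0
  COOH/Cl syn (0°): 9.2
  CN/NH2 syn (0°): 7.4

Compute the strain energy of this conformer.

This conformer is eclipsed. NH2 at 0° is eclipsed with CN at 0° (7.4); Cl at 120° is eclipsed with COOH at 120° (9.2); H at 240° is eclipsed with H at 240° (4.5). Total 21.1 kJ/mol.

21.1 kJ/mol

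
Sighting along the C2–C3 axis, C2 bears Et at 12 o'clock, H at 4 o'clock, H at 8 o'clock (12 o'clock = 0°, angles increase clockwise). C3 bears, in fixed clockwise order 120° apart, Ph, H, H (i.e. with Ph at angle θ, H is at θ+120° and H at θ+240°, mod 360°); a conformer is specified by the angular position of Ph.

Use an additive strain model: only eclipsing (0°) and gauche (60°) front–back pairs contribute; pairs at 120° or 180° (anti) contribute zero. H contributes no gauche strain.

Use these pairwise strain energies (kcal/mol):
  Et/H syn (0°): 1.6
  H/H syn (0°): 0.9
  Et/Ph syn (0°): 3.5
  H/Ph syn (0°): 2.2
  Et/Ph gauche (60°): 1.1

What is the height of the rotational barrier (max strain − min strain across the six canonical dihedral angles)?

5.3 kcal/mol

Ph at 0° is eclipsed. Et at 0° is eclipsed with Ph at 0° (3.5); H at 120° is eclipsed with H at 120° (0.9); H at 240° is eclipsed with H at 240° (0.9). Total 5.3 kcal/mol.
Ph at 60° is staggered. Et at 0° is gauche with Ph at 60° (1.1). Total 1.1 kcal/mol.
Ph at 120° is eclipsed. Et at 0° is eclipsed with H at 0° (1.6); H at 120° is eclipsed with Ph at 120° (2.2); H at 240° is eclipsed with H at 240° (0.9). Total 4.7 kcal/mol.
Ph at 180° (staggered): no non-H gauche contacts → 0.0 kcal/mol.
Ph at 240° is eclipsed. Et at 0° is eclipsed with H at 0° (1.6); H at 120° is eclipsed with H at 120° (0.9); H at 240° is eclipsed with Ph at 240° (2.2). Total 4.7 kcal/mol.
Ph at 300° is staggered. Et at 0° is gauche with Ph at 300° (1.1). Total 1.1 kcal/mol.
Max at 0° (5.3 kcal/mol), min at 180° (0.0 kcal/mol); barrier = 5.3 kcal/mol.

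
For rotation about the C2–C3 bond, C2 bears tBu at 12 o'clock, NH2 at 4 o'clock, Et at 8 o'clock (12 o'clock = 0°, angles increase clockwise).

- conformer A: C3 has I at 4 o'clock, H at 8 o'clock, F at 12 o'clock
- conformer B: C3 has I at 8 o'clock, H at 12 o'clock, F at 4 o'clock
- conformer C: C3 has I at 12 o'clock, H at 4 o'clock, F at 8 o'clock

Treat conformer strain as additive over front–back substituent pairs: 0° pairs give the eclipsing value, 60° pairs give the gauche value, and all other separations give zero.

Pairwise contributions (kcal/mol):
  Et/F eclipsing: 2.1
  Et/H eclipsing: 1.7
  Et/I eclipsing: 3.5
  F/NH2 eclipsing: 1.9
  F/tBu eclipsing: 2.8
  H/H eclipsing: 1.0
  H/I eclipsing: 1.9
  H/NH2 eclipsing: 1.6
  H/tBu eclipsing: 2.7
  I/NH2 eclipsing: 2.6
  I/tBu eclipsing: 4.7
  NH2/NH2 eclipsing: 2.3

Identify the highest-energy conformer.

C

A (eclipsed): tBu(0°)/F(0°) eclipsed 2.8; NH2(120°)/I(120°) eclipsed 2.6; Et(240°)/H(240°) eclipsed 1.7 → 7.1 kcal/mol.
B (eclipsed): tBu(0°)/H(0°) eclipsed 2.7; NH2(120°)/F(120°) eclipsed 1.9; Et(240°)/I(240°) eclipsed 3.5 → 8.1 kcal/mol.
C (eclipsed): tBu(0°)/I(0°) eclipsed 4.7; NH2(120°)/H(120°) eclipsed 1.6; Et(240°)/F(240°) eclipsed 2.1 → 8.4 kcal/mol.
C has the highest total (8.4 kcal/mol).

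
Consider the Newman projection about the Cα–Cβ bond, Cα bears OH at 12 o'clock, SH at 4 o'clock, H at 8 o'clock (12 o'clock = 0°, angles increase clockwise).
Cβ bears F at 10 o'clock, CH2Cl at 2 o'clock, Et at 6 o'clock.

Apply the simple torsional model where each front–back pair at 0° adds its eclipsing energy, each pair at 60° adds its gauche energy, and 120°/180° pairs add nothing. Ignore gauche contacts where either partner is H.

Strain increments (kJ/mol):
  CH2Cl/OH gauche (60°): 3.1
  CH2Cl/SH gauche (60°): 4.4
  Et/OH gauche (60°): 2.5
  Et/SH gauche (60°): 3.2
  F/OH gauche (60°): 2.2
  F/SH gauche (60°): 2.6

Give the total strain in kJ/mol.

12.9 kJ/mol

This conformer (staggered): OH–F gauche, OH–CH2Cl gauche, SH–CH2Cl gauche, SH–Et gauche; 2.2 + 3.1 + 4.4 + 3.2 = 12.9 kJ/mol.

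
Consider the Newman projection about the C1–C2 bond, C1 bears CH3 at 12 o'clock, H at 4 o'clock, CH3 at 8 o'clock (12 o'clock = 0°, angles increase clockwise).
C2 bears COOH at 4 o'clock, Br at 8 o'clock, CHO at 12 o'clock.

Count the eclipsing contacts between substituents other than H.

Non-H eclipsing pairs: CH3(0°)/CHO(0°); CH3(240°)/Br(240°) — 2 interactions.

2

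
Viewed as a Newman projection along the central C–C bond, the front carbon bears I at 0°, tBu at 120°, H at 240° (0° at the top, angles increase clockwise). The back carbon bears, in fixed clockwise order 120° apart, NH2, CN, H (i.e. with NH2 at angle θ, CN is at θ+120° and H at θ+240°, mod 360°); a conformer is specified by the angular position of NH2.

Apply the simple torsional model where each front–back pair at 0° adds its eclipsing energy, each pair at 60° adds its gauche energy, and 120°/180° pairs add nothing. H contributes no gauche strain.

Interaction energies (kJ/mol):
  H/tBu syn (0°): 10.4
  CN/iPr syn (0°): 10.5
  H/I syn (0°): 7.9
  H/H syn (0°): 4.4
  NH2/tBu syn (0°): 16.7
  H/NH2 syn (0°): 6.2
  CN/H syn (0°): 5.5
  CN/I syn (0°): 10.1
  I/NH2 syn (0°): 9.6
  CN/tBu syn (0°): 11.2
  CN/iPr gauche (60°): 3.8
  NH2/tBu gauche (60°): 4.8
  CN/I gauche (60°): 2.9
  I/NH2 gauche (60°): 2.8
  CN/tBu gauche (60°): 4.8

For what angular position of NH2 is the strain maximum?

NH2 at 0° (eclipsed): I(0°)/NH2(0°) eclipsed 9.6; tBu(120°)/CN(120°) eclipsed 11.2; H(240°)/H(240°) eclipsed 4.4 → 25.2 kJ/mol.
NH2 at 60° (staggered): I(0°)/NH2(60°) gauche 2.8; tBu(120°)/NH2(60°) gauche 4.8; tBu(120°)/CN(180°) gauche 4.8 → 12.4 kJ/mol.
NH2 at 120° (eclipsed): I(0°)/H(0°) eclipsed 7.9; tBu(120°)/NH2(120°) eclipsed 16.7; H(240°)/CN(240°) eclipsed 5.5 → 30.1 kJ/mol.
NH2 at 180° (staggered): I(0°)/CN(300°) gauche 2.9; tBu(120°)/NH2(180°) gauche 4.8 → 7.7 kJ/mol.
NH2 at 240° (eclipsed): I(0°)/CN(0°) eclipsed 10.1; tBu(120°)/H(120°) eclipsed 10.4; H(240°)/NH2(240°) eclipsed 6.2 → 26.7 kJ/mol.
NH2 at 300° (staggered): I(0°)/NH2(300°) gauche 2.8; I(0°)/CN(60°) gauche 2.9; tBu(120°)/CN(60°) gauche 4.8 → 10.5 kJ/mol.
The maximum (30.1 kJ/mol) occurs with NH2 at 120°.

120°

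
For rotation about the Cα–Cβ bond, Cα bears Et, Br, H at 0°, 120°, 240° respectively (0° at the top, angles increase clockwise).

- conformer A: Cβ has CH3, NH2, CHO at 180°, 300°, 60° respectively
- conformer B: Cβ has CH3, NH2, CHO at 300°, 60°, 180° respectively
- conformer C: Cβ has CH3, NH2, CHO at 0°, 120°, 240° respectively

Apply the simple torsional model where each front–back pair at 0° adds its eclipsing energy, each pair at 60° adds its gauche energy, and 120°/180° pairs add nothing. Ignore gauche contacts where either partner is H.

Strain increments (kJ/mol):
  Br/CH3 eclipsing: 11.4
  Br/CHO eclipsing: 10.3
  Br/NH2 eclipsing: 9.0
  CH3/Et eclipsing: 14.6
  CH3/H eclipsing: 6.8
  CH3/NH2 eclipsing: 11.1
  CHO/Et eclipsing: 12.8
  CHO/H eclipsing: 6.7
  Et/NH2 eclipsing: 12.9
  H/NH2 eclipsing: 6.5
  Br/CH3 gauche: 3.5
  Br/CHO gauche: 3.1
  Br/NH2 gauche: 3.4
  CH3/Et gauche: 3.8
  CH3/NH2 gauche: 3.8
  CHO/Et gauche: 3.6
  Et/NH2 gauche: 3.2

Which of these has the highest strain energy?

A (staggered): Et(0°)/NH2(300°) gauche 3.2; Et(0°)/CHO(60°) gauche 3.6; Br(120°)/CH3(180°) gauche 3.5; Br(120°)/CHO(60°) gauche 3.1 → 13.4 kJ/mol.
B (staggered): Et(0°)/CH3(300°) gauche 3.8; Et(0°)/NH2(60°) gauche 3.2; Br(120°)/NH2(60°) gauche 3.4; Br(120°)/CHO(180°) gauche 3.1 → 13.5 kJ/mol.
C (eclipsed): Et(0°)/CH3(0°) eclipsed 14.6; Br(120°)/NH2(120°) eclipsed 9.0; H(240°)/CHO(240°) eclipsed 6.7 → 30.3 kJ/mol.
C has the highest total (30.3 kJ/mol).

C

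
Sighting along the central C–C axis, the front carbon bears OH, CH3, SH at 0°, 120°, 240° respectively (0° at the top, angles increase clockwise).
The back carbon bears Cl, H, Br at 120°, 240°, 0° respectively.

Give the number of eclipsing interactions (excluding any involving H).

2

Non-H eclipsing pairs: OH(0°)/Br(0°); CH3(120°)/Cl(120°) — 2 interactions.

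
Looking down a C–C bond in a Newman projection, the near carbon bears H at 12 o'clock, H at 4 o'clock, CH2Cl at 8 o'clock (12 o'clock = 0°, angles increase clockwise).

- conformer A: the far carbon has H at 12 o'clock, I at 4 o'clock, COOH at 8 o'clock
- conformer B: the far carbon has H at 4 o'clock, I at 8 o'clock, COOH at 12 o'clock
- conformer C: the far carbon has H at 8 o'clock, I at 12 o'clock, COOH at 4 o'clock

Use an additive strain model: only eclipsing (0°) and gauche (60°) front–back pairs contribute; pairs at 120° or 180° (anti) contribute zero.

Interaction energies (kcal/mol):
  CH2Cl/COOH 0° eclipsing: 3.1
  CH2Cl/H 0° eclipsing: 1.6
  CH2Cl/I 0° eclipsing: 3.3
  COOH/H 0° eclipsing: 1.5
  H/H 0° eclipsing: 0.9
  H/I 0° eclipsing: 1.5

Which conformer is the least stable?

A is eclipsed. H at 0° is eclipsed with H at 0° (0.9); H at 120° is eclipsed with I at 120° (1.5); CH2Cl at 240° is eclipsed with COOH at 240° (3.1). Total 5.5 kcal/mol.
B is eclipsed. H at 0° is eclipsed with COOH at 0° (1.5); H at 120° is eclipsed with H at 120° (0.9); CH2Cl at 240° is eclipsed with I at 240° (3.3). Total 5.7 kcal/mol.
C is eclipsed. H at 0° is eclipsed with I at 0° (1.5); H at 120° is eclipsed with COOH at 120° (1.5); CH2Cl at 240° is eclipsed with H at 240° (1.6). Total 4.6 kcal/mol.
B has the highest total (5.7 kcal/mol).

B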